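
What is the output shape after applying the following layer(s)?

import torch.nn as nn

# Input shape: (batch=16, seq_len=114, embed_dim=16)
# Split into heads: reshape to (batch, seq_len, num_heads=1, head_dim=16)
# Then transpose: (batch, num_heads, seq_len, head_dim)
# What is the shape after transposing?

Input shape: (16, 114, 16)
  -> after reshape: (16, 114, 1, 16)
Output shape: (16, 1, 114, 16)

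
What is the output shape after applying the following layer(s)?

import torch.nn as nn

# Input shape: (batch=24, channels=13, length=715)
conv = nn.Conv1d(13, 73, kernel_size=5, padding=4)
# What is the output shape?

Input shape: (24, 13, 715)
Output shape: (24, 73, 719)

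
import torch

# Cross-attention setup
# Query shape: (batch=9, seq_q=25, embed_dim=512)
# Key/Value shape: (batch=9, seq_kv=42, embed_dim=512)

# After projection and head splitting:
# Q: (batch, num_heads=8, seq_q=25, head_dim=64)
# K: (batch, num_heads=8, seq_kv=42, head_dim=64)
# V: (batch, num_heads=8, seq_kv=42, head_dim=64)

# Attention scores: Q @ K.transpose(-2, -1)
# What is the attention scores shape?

Input shape: (9, 25, 512)
Output shape: (9, 8, 25, 42)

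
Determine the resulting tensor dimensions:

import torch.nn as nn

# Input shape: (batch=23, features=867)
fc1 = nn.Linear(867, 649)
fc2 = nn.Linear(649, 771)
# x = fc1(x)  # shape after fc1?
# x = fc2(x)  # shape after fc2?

Input shape: (23, 867)
  -> after fc1: (23, 649)
Output shape: (23, 771)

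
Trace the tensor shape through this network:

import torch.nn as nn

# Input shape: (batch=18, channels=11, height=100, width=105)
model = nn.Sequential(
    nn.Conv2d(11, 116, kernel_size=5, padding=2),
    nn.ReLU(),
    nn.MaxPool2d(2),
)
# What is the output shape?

Input shape: (18, 11, 100, 105)
  -> after Conv2d: (18, 116, 100, 105)
  -> after ReLU: (18, 116, 100, 105)
Output shape: (18, 116, 50, 52)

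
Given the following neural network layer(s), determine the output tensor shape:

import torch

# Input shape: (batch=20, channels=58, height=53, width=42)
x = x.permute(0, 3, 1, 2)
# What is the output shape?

Input shape: (20, 58, 53, 42)
Output shape: (20, 42, 58, 53)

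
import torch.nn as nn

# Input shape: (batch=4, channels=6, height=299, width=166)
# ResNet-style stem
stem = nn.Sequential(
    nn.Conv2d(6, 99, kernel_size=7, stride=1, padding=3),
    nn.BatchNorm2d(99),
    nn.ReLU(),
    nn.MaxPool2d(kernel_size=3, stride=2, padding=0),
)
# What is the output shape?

Input shape: (4, 6, 299, 166)
  -> after Conv2d 7x7 stride=1: (4, 99, 299, 166)
Output shape: (4, 99, 149, 82)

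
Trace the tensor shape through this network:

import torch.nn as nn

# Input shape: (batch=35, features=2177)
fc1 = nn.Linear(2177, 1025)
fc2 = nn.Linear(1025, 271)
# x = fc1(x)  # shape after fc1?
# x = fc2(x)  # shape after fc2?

Input shape: (35, 2177)
  -> after fc1: (35, 1025)
Output shape: (35, 271)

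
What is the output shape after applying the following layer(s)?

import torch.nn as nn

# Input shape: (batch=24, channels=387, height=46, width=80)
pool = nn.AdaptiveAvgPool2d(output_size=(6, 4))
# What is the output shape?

Input shape: (24, 387, 46, 80)
Output shape: (24, 387, 6, 4)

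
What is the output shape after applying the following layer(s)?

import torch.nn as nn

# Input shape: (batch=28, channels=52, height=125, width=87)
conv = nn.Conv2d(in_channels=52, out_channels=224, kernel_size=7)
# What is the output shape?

Input shape: (28, 52, 125, 87)
Output shape: (28, 224, 119, 81)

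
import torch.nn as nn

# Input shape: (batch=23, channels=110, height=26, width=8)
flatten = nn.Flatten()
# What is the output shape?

Input shape: (23, 110, 26, 8)
Output shape: (23, 22880)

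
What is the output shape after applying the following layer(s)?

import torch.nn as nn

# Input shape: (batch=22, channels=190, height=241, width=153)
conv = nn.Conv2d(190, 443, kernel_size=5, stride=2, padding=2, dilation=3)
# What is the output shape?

Input shape: (22, 190, 241, 153)
Output shape: (22, 443, 117, 73)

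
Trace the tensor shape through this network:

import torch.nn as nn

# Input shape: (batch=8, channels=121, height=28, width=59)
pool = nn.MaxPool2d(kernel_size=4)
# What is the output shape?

Input shape: (8, 121, 28, 59)
Output shape: (8, 121, 7, 14)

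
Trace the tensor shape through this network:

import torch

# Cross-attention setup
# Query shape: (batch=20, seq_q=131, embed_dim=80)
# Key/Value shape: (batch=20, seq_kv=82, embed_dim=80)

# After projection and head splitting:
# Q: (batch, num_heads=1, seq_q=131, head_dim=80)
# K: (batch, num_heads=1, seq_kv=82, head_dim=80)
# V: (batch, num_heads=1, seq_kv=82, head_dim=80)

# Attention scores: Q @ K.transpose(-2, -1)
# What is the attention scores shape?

Input shape: (20, 131, 80)
Output shape: (20, 1, 131, 82)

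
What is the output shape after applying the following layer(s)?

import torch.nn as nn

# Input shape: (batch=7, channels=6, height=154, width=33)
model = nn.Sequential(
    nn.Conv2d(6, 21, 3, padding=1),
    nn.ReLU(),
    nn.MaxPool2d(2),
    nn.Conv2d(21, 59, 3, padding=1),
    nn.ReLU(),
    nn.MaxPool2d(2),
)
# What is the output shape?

Input shape: (7, 6, 154, 33)
  -> after first Conv2d: (7, 21, 154, 33)
  -> after first MaxPool2d: (7, 21, 77, 16)
  -> after second Conv2d: (7, 59, 77, 16)
Output shape: (7, 59, 38, 8)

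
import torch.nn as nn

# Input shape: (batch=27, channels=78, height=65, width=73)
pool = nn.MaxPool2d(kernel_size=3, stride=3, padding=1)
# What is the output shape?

Input shape: (27, 78, 65, 73)
Output shape: (27, 78, 22, 25)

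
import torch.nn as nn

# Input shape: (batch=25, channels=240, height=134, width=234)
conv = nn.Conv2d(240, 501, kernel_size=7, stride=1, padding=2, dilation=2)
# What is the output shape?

Input shape: (25, 240, 134, 234)
Output shape: (25, 501, 126, 226)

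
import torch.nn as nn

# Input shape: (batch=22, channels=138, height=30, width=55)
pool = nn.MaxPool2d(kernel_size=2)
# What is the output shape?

Input shape: (22, 138, 30, 55)
Output shape: (22, 138, 15, 27)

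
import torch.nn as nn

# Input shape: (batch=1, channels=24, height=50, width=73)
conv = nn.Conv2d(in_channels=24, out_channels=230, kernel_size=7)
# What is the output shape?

Input shape: (1, 24, 50, 73)
Output shape: (1, 230, 44, 67)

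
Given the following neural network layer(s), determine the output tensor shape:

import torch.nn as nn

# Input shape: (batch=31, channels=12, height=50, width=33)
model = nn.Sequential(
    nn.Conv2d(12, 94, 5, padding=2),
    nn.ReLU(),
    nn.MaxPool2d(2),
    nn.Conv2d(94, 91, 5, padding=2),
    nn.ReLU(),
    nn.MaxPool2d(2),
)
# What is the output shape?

Input shape: (31, 12, 50, 33)
  -> after first Conv2d: (31, 94, 50, 33)
  -> after first MaxPool2d: (31, 94, 25, 16)
  -> after second Conv2d: (31, 91, 25, 16)
Output shape: (31, 91, 12, 8)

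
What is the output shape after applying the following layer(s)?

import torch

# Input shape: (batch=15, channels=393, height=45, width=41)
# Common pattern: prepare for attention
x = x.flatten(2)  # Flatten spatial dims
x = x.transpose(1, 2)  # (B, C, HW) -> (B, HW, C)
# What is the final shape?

Input shape: (15, 393, 45, 41)
  -> after flatten(2): (15, 393, 1845)
Output shape: (15, 1845, 393)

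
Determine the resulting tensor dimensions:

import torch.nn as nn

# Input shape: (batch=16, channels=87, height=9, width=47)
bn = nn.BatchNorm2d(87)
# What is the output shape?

Input shape: (16, 87, 9, 47)
Output shape: (16, 87, 9, 47)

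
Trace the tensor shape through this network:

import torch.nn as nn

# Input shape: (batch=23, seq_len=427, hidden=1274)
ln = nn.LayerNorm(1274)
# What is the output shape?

Input shape: (23, 427, 1274)
Output shape: (23, 427, 1274)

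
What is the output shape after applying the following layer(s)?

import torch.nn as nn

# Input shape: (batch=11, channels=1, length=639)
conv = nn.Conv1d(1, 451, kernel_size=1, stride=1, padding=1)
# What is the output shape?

Input shape: (11, 1, 639)
Output shape: (11, 451, 641)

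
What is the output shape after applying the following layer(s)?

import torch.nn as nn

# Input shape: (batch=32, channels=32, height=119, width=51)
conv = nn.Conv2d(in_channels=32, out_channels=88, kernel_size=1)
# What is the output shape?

Input shape: (32, 32, 119, 51)
Output shape: (32, 88, 119, 51)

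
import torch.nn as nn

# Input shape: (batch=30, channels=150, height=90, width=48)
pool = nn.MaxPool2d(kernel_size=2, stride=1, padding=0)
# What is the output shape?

Input shape: (30, 150, 90, 48)
Output shape: (30, 150, 89, 47)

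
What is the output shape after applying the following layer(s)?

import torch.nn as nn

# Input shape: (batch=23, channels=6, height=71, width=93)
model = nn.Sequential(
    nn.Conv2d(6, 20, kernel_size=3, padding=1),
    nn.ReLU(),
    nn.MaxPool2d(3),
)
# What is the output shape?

Input shape: (23, 6, 71, 93)
  -> after Conv2d: (23, 20, 71, 93)
  -> after ReLU: (23, 20, 71, 93)
Output shape: (23, 20, 23, 31)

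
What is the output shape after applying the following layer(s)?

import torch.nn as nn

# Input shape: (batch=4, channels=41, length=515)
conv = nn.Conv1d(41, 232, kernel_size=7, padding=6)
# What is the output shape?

Input shape: (4, 41, 515)
Output shape: (4, 232, 521)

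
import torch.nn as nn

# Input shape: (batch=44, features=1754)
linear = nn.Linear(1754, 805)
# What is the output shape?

Input shape: (44, 1754)
Output shape: (44, 805)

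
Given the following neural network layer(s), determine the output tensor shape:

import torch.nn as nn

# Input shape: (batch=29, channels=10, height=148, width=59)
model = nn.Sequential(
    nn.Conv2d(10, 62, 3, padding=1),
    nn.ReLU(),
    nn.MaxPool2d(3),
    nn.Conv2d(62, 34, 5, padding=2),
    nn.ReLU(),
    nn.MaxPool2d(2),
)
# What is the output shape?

Input shape: (29, 10, 148, 59)
  -> after first Conv2d: (29, 62, 148, 59)
  -> after first MaxPool2d: (29, 62, 49, 19)
  -> after second Conv2d: (29, 34, 49, 19)
Output shape: (29, 34, 24, 9)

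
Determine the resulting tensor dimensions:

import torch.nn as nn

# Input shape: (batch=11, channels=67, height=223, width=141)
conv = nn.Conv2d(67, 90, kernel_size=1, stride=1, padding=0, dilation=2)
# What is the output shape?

Input shape: (11, 67, 223, 141)
Output shape: (11, 90, 223, 141)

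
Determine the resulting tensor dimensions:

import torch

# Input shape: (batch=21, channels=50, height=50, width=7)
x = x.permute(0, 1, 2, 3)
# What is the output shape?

Input shape: (21, 50, 50, 7)
Output shape: (21, 50, 50, 7)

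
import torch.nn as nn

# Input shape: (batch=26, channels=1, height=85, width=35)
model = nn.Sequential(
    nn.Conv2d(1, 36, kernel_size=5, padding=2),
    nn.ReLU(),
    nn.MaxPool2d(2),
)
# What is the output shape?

Input shape: (26, 1, 85, 35)
  -> after Conv2d: (26, 36, 85, 35)
  -> after ReLU: (26, 36, 85, 35)
Output shape: (26, 36, 42, 17)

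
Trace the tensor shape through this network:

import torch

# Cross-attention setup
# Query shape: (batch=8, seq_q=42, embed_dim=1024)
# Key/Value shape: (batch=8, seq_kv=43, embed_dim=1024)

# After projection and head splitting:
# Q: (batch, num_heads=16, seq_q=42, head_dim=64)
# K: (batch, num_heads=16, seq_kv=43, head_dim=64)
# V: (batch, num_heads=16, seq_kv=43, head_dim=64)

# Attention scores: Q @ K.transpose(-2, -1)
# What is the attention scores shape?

Input shape: (8, 42, 1024)
Output shape: (8, 16, 42, 43)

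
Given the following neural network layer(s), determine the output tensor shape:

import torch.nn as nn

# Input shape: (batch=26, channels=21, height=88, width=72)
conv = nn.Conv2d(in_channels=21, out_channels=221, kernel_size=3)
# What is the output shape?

Input shape: (26, 21, 88, 72)
Output shape: (26, 221, 86, 70)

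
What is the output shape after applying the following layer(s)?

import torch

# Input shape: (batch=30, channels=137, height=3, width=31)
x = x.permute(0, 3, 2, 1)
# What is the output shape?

Input shape: (30, 137, 3, 31)
Output shape: (30, 31, 3, 137)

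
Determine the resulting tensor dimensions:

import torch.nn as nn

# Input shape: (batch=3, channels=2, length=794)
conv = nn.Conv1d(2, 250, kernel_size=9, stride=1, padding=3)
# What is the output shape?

Input shape: (3, 2, 794)
Output shape: (3, 250, 792)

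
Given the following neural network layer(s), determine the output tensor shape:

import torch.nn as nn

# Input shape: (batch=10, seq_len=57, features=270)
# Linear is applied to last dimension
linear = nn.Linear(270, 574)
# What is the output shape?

Input shape: (10, 57, 270)
Output shape: (10, 57, 574)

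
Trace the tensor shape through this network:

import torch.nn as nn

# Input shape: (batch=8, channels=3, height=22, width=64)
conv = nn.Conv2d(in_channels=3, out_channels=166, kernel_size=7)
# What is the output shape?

Input shape: (8, 3, 22, 64)
Output shape: (8, 166, 16, 58)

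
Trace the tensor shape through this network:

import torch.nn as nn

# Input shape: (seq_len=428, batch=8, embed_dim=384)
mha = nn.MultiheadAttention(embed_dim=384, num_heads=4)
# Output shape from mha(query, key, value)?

Input shape: (428, 8, 384)
Output shape: (428, 8, 384)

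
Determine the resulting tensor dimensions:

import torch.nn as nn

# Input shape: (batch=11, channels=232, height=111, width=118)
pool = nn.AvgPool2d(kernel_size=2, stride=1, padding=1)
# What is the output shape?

Input shape: (11, 232, 111, 118)
Output shape: (11, 232, 112, 119)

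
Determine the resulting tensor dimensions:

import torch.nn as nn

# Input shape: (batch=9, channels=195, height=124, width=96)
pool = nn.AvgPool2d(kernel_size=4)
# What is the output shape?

Input shape: (9, 195, 124, 96)
Output shape: (9, 195, 31, 24)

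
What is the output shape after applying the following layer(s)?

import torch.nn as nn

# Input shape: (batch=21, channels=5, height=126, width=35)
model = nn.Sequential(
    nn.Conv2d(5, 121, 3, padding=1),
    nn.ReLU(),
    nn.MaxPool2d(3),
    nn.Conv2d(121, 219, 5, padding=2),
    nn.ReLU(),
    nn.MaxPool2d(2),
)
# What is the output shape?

Input shape: (21, 5, 126, 35)
  -> after first Conv2d: (21, 121, 126, 35)
  -> after first MaxPool2d: (21, 121, 42, 11)
  -> after second Conv2d: (21, 219, 42, 11)
Output shape: (21, 219, 21, 5)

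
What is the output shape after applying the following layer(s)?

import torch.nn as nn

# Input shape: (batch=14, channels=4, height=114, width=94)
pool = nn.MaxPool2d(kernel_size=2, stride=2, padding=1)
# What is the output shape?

Input shape: (14, 4, 114, 94)
Output shape: (14, 4, 58, 48)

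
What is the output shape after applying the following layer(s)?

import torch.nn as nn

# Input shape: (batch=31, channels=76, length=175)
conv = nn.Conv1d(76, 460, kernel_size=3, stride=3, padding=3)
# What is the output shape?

Input shape: (31, 76, 175)
Output shape: (31, 460, 60)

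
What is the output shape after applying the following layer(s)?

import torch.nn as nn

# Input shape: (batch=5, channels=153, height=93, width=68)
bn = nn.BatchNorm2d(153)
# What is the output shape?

Input shape: (5, 153, 93, 68)
Output shape: (5, 153, 93, 68)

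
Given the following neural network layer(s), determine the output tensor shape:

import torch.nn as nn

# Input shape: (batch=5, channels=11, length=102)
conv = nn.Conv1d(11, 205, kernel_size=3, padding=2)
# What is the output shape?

Input shape: (5, 11, 102)
Output shape: (5, 205, 104)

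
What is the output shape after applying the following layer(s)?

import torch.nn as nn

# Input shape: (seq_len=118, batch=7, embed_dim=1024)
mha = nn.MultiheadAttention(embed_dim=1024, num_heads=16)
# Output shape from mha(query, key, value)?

Input shape: (118, 7, 1024)
Output shape: (118, 7, 1024)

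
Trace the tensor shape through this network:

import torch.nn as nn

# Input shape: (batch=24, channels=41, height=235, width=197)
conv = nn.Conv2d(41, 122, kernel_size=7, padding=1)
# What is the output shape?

Input shape: (24, 41, 235, 197)
Output shape: (24, 122, 231, 193)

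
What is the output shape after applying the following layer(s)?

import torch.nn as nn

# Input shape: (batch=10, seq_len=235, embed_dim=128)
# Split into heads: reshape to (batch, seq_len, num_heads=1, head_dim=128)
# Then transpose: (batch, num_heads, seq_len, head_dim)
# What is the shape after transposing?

Input shape: (10, 235, 128)
  -> after reshape: (10, 235, 1, 128)
Output shape: (10, 1, 235, 128)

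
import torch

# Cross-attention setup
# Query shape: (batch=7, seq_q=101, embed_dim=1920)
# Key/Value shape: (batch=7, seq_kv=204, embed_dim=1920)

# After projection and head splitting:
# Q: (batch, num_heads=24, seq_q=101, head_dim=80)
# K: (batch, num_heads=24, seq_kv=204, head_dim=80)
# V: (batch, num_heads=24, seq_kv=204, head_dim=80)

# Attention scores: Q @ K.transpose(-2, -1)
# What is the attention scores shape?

Input shape: (7, 101, 1920)
Output shape: (7, 24, 101, 204)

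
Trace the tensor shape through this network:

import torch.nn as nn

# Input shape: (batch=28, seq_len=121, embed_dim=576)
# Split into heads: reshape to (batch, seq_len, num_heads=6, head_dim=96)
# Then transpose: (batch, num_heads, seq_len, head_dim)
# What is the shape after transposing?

Input shape: (28, 121, 576)
  -> after reshape: (28, 121, 6, 96)
Output shape: (28, 6, 121, 96)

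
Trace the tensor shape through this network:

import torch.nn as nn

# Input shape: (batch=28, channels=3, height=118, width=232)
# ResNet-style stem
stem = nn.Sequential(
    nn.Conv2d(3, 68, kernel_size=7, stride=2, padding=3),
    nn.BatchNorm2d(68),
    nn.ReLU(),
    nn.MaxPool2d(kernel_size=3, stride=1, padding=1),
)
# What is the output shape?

Input shape: (28, 3, 118, 232)
  -> after Conv2d 7x7 stride=2: (28, 68, 59, 116)
Output shape: (28, 68, 59, 116)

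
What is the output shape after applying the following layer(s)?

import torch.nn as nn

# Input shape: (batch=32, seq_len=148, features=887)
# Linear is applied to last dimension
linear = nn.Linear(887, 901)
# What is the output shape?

Input shape: (32, 148, 887)
Output shape: (32, 148, 901)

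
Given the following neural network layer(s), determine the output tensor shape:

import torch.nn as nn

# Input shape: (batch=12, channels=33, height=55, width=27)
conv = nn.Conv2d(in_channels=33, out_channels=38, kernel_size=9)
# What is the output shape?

Input shape: (12, 33, 55, 27)
Output shape: (12, 38, 47, 19)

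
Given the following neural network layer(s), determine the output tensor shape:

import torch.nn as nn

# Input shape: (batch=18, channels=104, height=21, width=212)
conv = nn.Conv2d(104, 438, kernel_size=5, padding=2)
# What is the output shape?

Input shape: (18, 104, 21, 212)
Output shape: (18, 438, 21, 212)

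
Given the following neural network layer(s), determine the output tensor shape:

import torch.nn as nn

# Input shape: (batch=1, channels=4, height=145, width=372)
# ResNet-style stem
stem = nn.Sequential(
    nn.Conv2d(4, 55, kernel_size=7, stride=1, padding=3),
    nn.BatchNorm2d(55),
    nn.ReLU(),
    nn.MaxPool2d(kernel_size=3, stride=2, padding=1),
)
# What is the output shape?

Input shape: (1, 4, 145, 372)
  -> after Conv2d 7x7 stride=1: (1, 55, 145, 372)
Output shape: (1, 55, 73, 186)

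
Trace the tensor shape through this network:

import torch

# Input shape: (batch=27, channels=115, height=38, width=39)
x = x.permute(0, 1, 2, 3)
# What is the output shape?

Input shape: (27, 115, 38, 39)
Output shape: (27, 115, 38, 39)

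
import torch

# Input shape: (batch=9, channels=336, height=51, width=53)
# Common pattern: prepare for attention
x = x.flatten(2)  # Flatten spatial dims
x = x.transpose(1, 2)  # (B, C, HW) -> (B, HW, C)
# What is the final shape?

Input shape: (9, 336, 51, 53)
  -> after flatten(2): (9, 336, 2703)
Output shape: (9, 2703, 336)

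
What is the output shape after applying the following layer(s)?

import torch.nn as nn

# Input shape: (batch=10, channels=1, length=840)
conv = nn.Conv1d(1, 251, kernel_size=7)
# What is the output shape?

Input shape: (10, 1, 840)
Output shape: (10, 251, 834)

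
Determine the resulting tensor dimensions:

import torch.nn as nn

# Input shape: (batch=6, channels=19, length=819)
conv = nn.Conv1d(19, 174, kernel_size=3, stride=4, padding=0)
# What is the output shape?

Input shape: (6, 19, 819)
Output shape: (6, 174, 205)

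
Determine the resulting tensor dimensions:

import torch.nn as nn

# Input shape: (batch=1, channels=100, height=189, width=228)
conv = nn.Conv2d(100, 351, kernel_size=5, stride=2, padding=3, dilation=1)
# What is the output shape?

Input shape: (1, 100, 189, 228)
Output shape: (1, 351, 96, 115)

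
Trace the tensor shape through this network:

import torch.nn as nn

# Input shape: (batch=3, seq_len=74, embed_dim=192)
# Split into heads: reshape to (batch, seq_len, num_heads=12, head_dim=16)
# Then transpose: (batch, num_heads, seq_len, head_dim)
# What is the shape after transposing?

Input shape: (3, 74, 192)
  -> after reshape: (3, 74, 12, 16)
Output shape: (3, 12, 74, 16)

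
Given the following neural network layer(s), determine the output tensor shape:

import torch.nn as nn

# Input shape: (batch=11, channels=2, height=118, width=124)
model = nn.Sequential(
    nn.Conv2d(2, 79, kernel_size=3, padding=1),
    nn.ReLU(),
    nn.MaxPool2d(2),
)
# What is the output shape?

Input shape: (11, 2, 118, 124)
  -> after Conv2d: (11, 79, 118, 124)
  -> after ReLU: (11, 79, 118, 124)
Output shape: (11, 79, 59, 62)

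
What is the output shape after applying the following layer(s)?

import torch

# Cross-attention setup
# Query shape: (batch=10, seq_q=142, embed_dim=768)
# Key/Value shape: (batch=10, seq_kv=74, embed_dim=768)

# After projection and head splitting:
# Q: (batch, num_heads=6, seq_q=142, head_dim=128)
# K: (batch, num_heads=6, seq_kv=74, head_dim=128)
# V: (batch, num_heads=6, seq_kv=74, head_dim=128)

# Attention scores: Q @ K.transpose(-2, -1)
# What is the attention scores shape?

Input shape: (10, 142, 768)
Output shape: (10, 6, 142, 74)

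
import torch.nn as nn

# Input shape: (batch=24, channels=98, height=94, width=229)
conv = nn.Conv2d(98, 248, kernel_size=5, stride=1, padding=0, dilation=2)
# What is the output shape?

Input shape: (24, 98, 94, 229)
Output shape: (24, 248, 86, 221)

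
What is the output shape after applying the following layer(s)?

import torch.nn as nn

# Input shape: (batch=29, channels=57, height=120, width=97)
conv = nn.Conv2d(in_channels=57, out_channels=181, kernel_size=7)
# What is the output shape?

Input shape: (29, 57, 120, 97)
Output shape: (29, 181, 114, 91)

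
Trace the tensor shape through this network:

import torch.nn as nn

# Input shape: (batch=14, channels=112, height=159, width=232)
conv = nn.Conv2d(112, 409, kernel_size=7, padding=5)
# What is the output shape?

Input shape: (14, 112, 159, 232)
Output shape: (14, 409, 163, 236)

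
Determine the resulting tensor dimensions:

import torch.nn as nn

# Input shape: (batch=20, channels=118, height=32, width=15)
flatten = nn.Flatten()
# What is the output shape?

Input shape: (20, 118, 32, 15)
Output shape: (20, 56640)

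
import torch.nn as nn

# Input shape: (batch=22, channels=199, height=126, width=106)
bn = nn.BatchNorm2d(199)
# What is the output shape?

Input shape: (22, 199, 126, 106)
Output shape: (22, 199, 126, 106)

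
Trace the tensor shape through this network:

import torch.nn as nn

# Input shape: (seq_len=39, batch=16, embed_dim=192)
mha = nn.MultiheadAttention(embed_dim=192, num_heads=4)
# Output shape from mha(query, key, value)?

Input shape: (39, 16, 192)
Output shape: (39, 16, 192)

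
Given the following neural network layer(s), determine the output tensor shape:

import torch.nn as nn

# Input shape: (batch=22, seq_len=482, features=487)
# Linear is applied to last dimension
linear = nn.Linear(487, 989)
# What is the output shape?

Input shape: (22, 482, 487)
Output shape: (22, 482, 989)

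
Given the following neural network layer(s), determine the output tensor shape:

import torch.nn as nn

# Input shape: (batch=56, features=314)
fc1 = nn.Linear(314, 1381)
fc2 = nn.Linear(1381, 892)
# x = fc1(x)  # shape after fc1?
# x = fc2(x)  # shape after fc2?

Input shape: (56, 314)
  -> after fc1: (56, 1381)
Output shape: (56, 892)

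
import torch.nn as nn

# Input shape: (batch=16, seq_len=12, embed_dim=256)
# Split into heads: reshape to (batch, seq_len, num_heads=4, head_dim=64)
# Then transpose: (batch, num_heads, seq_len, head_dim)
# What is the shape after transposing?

Input shape: (16, 12, 256)
  -> after reshape: (16, 12, 4, 64)
Output shape: (16, 4, 12, 64)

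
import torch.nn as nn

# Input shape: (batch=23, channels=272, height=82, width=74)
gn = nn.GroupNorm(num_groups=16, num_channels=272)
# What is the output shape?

Input shape: (23, 272, 82, 74)
Output shape: (23, 272, 82, 74)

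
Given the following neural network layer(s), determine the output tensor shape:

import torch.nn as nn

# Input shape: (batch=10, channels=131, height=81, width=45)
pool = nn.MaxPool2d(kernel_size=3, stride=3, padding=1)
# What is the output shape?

Input shape: (10, 131, 81, 45)
Output shape: (10, 131, 27, 15)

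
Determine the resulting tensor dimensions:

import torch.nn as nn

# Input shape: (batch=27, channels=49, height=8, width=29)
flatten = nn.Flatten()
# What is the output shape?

Input shape: (27, 49, 8, 29)
Output shape: (27, 11368)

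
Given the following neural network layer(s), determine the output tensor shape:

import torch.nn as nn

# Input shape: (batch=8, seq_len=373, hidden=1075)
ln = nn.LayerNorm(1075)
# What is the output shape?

Input shape: (8, 373, 1075)
Output shape: (8, 373, 1075)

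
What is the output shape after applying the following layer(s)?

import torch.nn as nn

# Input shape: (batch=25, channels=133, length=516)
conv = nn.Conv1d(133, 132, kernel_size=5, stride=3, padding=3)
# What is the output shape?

Input shape: (25, 133, 516)
Output shape: (25, 132, 173)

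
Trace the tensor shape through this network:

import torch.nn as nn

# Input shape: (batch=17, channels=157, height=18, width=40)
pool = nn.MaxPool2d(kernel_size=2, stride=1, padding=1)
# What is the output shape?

Input shape: (17, 157, 18, 40)
Output shape: (17, 157, 19, 41)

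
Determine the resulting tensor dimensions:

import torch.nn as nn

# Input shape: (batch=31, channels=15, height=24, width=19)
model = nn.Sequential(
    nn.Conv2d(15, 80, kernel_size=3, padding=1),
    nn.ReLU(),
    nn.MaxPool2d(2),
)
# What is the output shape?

Input shape: (31, 15, 24, 19)
  -> after Conv2d: (31, 80, 24, 19)
  -> after ReLU: (31, 80, 24, 19)
Output shape: (31, 80, 12, 9)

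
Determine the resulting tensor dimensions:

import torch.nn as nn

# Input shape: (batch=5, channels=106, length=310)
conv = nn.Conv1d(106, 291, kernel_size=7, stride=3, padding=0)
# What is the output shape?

Input shape: (5, 106, 310)
Output shape: (5, 291, 102)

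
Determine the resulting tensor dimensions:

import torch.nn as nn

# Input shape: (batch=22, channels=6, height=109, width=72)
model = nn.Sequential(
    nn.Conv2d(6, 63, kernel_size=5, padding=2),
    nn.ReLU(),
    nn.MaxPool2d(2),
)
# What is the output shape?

Input shape: (22, 6, 109, 72)
  -> after Conv2d: (22, 63, 109, 72)
  -> after ReLU: (22, 63, 109, 72)
Output shape: (22, 63, 54, 36)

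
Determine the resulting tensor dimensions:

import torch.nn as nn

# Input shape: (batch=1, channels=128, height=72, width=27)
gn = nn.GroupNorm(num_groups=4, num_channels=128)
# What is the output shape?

Input shape: (1, 128, 72, 27)
Output shape: (1, 128, 72, 27)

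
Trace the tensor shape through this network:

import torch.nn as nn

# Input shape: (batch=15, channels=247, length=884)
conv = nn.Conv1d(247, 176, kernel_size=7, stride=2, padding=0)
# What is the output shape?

Input shape: (15, 247, 884)
Output shape: (15, 176, 439)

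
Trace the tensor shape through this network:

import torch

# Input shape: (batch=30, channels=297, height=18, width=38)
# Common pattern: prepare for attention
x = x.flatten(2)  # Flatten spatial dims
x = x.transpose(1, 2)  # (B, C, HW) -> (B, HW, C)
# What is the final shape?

Input shape: (30, 297, 18, 38)
  -> after flatten(2): (30, 297, 684)
Output shape: (30, 684, 297)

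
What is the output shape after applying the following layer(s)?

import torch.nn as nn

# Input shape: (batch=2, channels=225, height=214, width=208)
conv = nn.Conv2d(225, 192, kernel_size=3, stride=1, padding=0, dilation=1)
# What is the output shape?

Input shape: (2, 225, 214, 208)
Output shape: (2, 192, 212, 206)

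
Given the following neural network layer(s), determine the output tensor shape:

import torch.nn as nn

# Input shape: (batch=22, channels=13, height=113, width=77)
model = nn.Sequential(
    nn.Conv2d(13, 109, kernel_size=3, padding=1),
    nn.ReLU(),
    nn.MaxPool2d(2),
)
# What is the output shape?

Input shape: (22, 13, 113, 77)
  -> after Conv2d: (22, 109, 113, 77)
  -> after ReLU: (22, 109, 113, 77)
Output shape: (22, 109, 56, 38)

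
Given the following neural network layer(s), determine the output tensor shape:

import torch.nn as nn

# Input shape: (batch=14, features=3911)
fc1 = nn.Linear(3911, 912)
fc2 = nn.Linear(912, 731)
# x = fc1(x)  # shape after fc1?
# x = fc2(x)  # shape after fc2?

Input shape: (14, 3911)
  -> after fc1: (14, 912)
Output shape: (14, 731)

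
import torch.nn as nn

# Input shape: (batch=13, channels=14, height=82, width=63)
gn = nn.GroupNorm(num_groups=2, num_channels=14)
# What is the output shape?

Input shape: (13, 14, 82, 63)
Output shape: (13, 14, 82, 63)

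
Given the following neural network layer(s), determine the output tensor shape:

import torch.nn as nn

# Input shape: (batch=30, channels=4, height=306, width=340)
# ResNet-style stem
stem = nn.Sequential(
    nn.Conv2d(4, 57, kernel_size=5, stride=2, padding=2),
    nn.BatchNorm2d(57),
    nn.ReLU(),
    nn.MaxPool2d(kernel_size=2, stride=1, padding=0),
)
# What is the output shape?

Input shape: (30, 4, 306, 340)
  -> after Conv2d 5x5 stride=2: (30, 57, 153, 170)
Output shape: (30, 57, 152, 169)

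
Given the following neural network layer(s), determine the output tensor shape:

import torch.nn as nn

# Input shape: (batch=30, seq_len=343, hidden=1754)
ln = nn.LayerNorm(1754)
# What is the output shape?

Input shape: (30, 343, 1754)
Output shape: (30, 343, 1754)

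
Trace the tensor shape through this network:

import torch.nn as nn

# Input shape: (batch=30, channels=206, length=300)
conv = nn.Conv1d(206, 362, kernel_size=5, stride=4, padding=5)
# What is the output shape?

Input shape: (30, 206, 300)
Output shape: (30, 362, 77)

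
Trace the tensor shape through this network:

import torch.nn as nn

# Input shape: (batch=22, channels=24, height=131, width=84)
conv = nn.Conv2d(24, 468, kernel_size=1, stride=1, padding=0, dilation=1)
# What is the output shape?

Input shape: (22, 24, 131, 84)
Output shape: (22, 468, 131, 84)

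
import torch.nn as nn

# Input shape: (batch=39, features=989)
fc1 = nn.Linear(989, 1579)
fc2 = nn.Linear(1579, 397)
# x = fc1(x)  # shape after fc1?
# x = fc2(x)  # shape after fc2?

Input shape: (39, 989)
  -> after fc1: (39, 1579)
Output shape: (39, 397)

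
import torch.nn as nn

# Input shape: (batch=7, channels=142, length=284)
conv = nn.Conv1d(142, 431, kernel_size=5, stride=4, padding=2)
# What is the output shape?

Input shape: (7, 142, 284)
Output shape: (7, 431, 71)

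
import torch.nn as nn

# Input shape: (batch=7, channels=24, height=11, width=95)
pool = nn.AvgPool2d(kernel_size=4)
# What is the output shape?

Input shape: (7, 24, 11, 95)
Output shape: (7, 24, 2, 23)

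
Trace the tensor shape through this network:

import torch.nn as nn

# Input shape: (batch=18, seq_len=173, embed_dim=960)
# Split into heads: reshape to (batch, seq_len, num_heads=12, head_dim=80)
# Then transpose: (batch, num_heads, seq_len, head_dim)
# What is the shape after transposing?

Input shape: (18, 173, 960)
  -> after reshape: (18, 173, 12, 80)
Output shape: (18, 12, 173, 80)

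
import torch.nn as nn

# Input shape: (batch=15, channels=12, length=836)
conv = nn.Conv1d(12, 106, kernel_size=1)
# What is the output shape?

Input shape: (15, 12, 836)
Output shape: (15, 106, 836)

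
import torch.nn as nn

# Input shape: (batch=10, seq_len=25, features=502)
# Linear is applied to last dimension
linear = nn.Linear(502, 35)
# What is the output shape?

Input shape: (10, 25, 502)
Output shape: (10, 25, 35)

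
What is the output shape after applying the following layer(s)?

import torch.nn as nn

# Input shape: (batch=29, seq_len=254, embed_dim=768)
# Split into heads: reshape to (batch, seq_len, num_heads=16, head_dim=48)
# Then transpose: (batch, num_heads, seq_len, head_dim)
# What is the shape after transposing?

Input shape: (29, 254, 768)
  -> after reshape: (29, 254, 16, 48)
Output shape: (29, 16, 254, 48)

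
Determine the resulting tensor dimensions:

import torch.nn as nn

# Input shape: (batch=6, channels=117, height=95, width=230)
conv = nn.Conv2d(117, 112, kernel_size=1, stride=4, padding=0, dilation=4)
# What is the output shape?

Input shape: (6, 117, 95, 230)
Output shape: (6, 112, 24, 58)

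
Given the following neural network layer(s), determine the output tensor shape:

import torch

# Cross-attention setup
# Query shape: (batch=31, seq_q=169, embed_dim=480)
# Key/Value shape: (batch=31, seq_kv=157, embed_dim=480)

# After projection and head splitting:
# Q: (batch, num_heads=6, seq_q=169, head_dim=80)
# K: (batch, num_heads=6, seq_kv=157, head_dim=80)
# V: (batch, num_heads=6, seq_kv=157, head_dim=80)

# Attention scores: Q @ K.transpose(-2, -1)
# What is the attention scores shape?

Input shape: (31, 169, 480)
Output shape: (31, 6, 169, 157)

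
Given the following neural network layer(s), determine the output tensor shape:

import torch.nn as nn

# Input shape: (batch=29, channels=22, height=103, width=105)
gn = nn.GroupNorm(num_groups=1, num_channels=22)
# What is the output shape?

Input shape: (29, 22, 103, 105)
Output shape: (29, 22, 103, 105)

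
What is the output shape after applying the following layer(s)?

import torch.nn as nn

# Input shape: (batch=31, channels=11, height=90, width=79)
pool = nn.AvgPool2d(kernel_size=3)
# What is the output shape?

Input shape: (31, 11, 90, 79)
Output shape: (31, 11, 30, 26)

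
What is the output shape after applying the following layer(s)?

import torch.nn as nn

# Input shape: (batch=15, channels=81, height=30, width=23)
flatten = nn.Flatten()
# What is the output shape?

Input shape: (15, 81, 30, 23)
Output shape: (15, 55890)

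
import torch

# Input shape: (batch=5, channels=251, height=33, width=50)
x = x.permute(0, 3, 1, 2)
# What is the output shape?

Input shape: (5, 251, 33, 50)
Output shape: (5, 50, 251, 33)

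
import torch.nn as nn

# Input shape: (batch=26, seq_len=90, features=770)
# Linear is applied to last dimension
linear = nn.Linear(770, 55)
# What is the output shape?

Input shape: (26, 90, 770)
Output shape: (26, 90, 55)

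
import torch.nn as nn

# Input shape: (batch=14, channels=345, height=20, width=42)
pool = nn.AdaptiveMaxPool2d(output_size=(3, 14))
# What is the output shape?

Input shape: (14, 345, 20, 42)
Output shape: (14, 345, 3, 14)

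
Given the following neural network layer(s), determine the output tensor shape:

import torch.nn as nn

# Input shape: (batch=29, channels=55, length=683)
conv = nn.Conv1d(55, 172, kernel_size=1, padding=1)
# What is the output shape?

Input shape: (29, 55, 683)
Output shape: (29, 172, 685)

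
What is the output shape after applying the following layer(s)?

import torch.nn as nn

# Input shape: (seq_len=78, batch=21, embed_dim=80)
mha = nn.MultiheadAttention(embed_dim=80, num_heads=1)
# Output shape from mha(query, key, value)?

Input shape: (78, 21, 80)
Output shape: (78, 21, 80)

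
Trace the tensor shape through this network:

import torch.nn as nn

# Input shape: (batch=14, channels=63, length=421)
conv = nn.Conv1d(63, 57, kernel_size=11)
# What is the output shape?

Input shape: (14, 63, 421)
Output shape: (14, 57, 411)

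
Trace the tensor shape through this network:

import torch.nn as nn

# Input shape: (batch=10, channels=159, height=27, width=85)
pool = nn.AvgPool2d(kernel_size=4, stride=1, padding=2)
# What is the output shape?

Input shape: (10, 159, 27, 85)
Output shape: (10, 159, 28, 86)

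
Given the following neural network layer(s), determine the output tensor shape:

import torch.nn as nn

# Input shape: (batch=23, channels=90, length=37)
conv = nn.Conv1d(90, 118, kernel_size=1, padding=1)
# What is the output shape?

Input shape: (23, 90, 37)
Output shape: (23, 118, 39)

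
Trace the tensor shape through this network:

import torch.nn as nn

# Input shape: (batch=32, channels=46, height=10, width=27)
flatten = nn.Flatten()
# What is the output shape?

Input shape: (32, 46, 10, 27)
Output shape: (32, 12420)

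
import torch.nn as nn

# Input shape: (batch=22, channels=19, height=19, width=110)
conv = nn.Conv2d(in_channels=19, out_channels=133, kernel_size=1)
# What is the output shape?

Input shape: (22, 19, 19, 110)
Output shape: (22, 133, 19, 110)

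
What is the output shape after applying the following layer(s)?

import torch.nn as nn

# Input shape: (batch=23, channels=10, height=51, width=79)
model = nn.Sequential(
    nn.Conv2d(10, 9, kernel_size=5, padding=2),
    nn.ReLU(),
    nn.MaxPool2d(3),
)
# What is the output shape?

Input shape: (23, 10, 51, 79)
  -> after Conv2d: (23, 9, 51, 79)
  -> after ReLU: (23, 9, 51, 79)
Output shape: (23, 9, 17, 26)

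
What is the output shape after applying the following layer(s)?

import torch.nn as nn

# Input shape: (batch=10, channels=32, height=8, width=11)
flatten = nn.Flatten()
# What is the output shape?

Input shape: (10, 32, 8, 11)
Output shape: (10, 2816)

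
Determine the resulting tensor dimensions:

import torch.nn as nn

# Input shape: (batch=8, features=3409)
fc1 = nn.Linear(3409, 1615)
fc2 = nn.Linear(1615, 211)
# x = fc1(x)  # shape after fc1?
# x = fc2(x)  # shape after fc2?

Input shape: (8, 3409)
  -> after fc1: (8, 1615)
Output shape: (8, 211)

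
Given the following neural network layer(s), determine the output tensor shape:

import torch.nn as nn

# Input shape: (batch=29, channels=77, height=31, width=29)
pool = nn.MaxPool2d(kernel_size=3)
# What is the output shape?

Input shape: (29, 77, 31, 29)
Output shape: (29, 77, 10, 9)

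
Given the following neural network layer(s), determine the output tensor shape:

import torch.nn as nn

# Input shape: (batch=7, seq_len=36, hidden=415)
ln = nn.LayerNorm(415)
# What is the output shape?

Input shape: (7, 36, 415)
Output shape: (7, 36, 415)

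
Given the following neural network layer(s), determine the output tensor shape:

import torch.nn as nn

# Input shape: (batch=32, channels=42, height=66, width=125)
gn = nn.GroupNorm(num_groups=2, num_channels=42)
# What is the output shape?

Input shape: (32, 42, 66, 125)
Output shape: (32, 42, 66, 125)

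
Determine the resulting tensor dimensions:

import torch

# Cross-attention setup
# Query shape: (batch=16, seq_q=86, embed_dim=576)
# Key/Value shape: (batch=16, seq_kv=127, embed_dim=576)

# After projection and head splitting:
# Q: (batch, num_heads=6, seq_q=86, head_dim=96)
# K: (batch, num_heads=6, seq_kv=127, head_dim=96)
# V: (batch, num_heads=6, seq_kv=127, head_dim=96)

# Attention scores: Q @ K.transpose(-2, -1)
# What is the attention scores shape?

Input shape: (16, 86, 576)
Output shape: (16, 6, 86, 127)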